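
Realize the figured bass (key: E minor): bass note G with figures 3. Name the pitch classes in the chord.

The written figures 3 are shorthand for 5/3: the 5 is implied.
A third above G in this key is B.
A fifth above G in this key is D.
Together with the bass G, this spells G major in root position.

G, B, D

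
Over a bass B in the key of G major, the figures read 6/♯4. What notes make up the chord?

B, E#, G

A fourth above B in this key is E, raised to E# by the sharp.
A sixth above B in this key is G.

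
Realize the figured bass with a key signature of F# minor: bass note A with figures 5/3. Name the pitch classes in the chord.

A third above A in this key is C#.
A fifth above A in this key is E.
Together with the bass A, this spells A major in root position.

A, C#, E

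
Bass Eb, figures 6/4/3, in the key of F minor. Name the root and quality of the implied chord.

The figures 6/4/3 indicate a seventh chord in second inversion.
In second inversion the root lies a fourth above the bass: a fourth above Eb in F minor is Ab.
The chord tones are Eb, G, Ab, C, giving Ab major seventh.

Ab major seventh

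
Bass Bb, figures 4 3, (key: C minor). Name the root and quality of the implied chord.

Eb major seventh

The figures 4 3 indicate a seventh chord in second inversion.
In second inversion the root lies a fourth above the bass: a fourth above Bb in C minor is Eb.
The chord tones are Bb, D, Eb, G, giving Eb major seventh.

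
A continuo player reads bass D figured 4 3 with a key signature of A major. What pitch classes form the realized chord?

D, F#, G#, B

The written figures 4 3 are shorthand for 6/4/3: the 6 is implied.
A third above D in this key is F#.
A fourth above D in this key is G#.
A sixth above D in this key is B.
Together with the bass D, this spells G# half-diminished seventh in second inversion.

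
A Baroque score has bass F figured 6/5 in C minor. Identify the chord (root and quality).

The figures 6/5 indicate a seventh chord in first inversion.
In first inversion the root lies a sixth above the bass: a sixth above F in C minor is D.
The chord tones are F, Ab, C, D, giving D half-diminished seventh.

D half-diminished seventh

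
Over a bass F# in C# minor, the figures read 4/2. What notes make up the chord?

F#, G#, B, D#

The written figures 4/2 are shorthand for 6/4/2: the 6 is implied.
A second above F# in this key is G#.
A fourth above F# in this key is B.
A sixth above F# in this key is D#.
Together with the bass F#, this spells G# minor seventh in third inversion.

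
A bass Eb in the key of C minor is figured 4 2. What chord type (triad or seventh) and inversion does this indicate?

seventh chord, third inversion

4 2 is shorthand for 6/4/2.
Intervals of 6/4/2 above the bass form a seventh chord; the bass is the seventh, so this is third inversion.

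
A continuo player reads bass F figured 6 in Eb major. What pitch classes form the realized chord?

The written figures 6 are shorthand for 6/3: the 3 is implied.
A third above F in this key is Ab.
A sixth above F in this key is D.
Together with the bass F, this spells D diminished in first inversion.

F, Ab, D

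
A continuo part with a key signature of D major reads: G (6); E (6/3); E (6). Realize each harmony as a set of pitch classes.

G (6/3): G, B, E.
E (6/3): E, G, C#.
E (6/3): E, G, C#.

G, B, E | E, G, C# | E, G, C#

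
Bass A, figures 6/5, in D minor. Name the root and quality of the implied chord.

F major seventh

The figures 6/5 indicate a seventh chord in first inversion.
In first inversion the root lies a sixth above the bass: a sixth above A in D minor is F.
The chord tones are A, C, E, F, giving F major seventh.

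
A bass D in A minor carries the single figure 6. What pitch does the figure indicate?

B

Counting 5 letter steps above D lands on B; in A minor, that letter is B.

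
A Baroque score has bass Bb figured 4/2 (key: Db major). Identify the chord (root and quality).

C half-diminished seventh

The figures 4/2 indicate a seventh chord in third inversion.
In third inversion the root lies a second above the bass: a second above Bb in Db major is C.
The chord tones are Bb, C, Eb, Gb, giving C half-diminished seventh.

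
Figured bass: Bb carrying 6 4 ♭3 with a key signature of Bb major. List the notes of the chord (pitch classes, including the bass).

A third above Bb in this key is D, lowered to Db by the flat.
A fourth above Bb in this key is Eb.
A sixth above Bb in this key is G.
Together with the bass Bb, this spells Eb dominant seventh in second inversion.

Bb, Db, Eb, G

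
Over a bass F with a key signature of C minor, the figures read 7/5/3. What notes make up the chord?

F, Ab, C, Eb

A third above F in this key is Ab.
A fifth above F in this key is C.
A seventh above F in this key is Eb.
Together with the bass F, this spells F minor seventh in root position.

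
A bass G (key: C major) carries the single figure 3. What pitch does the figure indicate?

Counting 2 letter steps above G lands on B; in C major, that letter is B.

B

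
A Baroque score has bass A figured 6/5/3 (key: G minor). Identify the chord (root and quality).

F dominant seventh

The figures 6/5/3 indicate a seventh chord in first inversion.
In first inversion the root lies a sixth above the bass: a sixth above A in G minor is F.
The chord tones are A, C, Eb, F, giving F dominant seventh.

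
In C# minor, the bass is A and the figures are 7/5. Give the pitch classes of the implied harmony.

The written figures 7/5 are shorthand for 7/5/3: the 3 is implied.
A third above A in this key is C#.
A fifth above A in this key is E.
A seventh above A in this key is G#.
Together with the bass A, this spells A major seventh in root position.

A, C#, E, G#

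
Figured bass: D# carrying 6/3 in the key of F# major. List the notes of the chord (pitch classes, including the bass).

D#, F#, B

A third above D# in this key is F#.
A sixth above D# in this key is B.
Together with the bass D#, this spells B major in first inversion.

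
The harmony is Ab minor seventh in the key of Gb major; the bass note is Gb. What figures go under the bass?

Gb is the seventh of Ab minor seventh, so the chord is in third inversion.
A seventh chord in third inversion is figured 6/4/2, conventionally abbreviated 4/2.

4/2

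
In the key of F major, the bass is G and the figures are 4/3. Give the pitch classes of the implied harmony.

The written figures 4/3 are shorthand for 6/4/3: the 6 is implied.
A third above G in this key is Bb.
A fourth above G in this key is C.
A sixth above G in this key is E.
Together with the bass G, this spells C dominant seventh in second inversion.

G, Bb, C, E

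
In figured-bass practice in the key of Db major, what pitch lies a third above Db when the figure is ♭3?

Fb

Counting 2 letter steps above Db lands on F; in Db major, that letter is F.
The b3 figure lowers it a semitone, giving Fb.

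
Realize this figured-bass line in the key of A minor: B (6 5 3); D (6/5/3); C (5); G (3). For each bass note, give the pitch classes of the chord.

B, D, F, G | D, F, A, B | C, E, G | G, B, D

B (6/5/3): B, D, F, G.
D (6/5/3): D, F, A, B.
C (5/3): C, E, G.
G (5/3): G, B, D.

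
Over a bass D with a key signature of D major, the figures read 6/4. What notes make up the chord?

A fourth above D in this key is G.
A sixth above D in this key is B.
Together with the bass D, this spells G major in second inversion.

D, G, B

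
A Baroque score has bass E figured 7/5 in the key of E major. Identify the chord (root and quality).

E major seventh

The figures 7/5 indicate a seventh chord in root position.
In root position the bass is the root, so the root is E.
The chord tones are E, G#, B, D#, giving E major seventh.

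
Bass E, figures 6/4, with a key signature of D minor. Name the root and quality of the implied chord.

A minor

The figures 6/4 indicate a triad in second inversion.
In second inversion the root lies a fourth above the bass: a fourth above E in D minor is A.
The chord tones are E, A, C, giving A minor.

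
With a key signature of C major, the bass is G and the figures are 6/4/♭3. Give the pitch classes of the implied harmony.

G, Bb, C, E

A third above G in this key is B, lowered to Bb by the flat.
A fourth above G in this key is C.
A sixth above G in this key is E.
Together with the bass G, this spells C dominant seventh in second inversion.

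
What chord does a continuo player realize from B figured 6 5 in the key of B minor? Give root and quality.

G major seventh

The figures 6 5 indicate a seventh chord in first inversion.
In first inversion the root lies a sixth above the bass: a sixth above B in B minor is G.
The chord tones are B, D, F#, G, giving G major seventh.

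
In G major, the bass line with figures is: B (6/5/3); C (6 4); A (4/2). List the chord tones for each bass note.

B (6/5/3): B, D, F#, G.
C (6/4): C, F#, A.
A (6/4/2): A, B, D, F#.

B, D, F#, G | C, F#, A | A, B, D, F#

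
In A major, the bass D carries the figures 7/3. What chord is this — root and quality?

The figures 7/3 indicate a seventh chord in root position.
In root position the bass is the root, so the root is D.
The chord tones are D, F#, A, C#, giving D major seventh.

D major seventh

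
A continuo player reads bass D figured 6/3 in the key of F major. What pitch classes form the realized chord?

A third above D in this key is F.
A sixth above D in this key is Bb.
Together with the bass D, this spells Bb major in first inversion.

D, F, Bb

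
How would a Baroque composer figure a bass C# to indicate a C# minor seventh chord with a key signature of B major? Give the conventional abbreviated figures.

7

C# is the root of C# minor seventh, so the chord is in root position.
A seventh chord in root position is figured 7/5/3, conventionally abbreviated 7.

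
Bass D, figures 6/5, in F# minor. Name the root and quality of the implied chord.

B minor seventh

The figures 6/5 indicate a seventh chord in first inversion.
In first inversion the root lies a sixth above the bass: a sixth above D in F# minor is B.
The chord tones are D, F#, A, B, giving B minor seventh.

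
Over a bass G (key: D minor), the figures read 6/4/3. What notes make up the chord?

A third above G in this key is Bb.
A fourth above G in this key is C.
A sixth above G in this key is E.
Together with the bass G, this spells C dominant seventh in second inversion.

G, Bb, C, E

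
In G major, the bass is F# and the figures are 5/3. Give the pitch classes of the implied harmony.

F#, A, C

A third above F# in this key is A.
A fifth above F# in this key is C.
Together with the bass F#, this spells F# diminished in root position.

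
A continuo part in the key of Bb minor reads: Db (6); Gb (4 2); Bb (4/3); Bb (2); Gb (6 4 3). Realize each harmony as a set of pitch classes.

Db, F, Bb | Gb, Ab, C, Eb | Bb, Db, Eb, Gb | Bb, C, Eb, Gb | Gb, Bb, C, Eb

Db (6/3): Db, F, Bb.
Gb (6/4/2): Gb, Ab, C, Eb.
Bb (6/4/3): Bb, Db, Eb, Gb.
Bb (6/4/2): Bb, C, Eb, Gb.
Gb (6/4/3): Gb, Bb, C, Eb.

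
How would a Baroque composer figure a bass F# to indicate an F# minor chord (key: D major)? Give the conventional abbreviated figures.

F# is the root of F# minor, so the chord is in root position.
A triad in root position is figured 5/3, conventionally abbreviated (no figures — root-position triad).

no figures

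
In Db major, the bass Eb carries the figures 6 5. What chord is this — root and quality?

The figures 6 5 indicate a seventh chord in first inversion.
In first inversion the root lies a sixth above the bass: a sixth above Eb in Db major is C.
The chord tones are Eb, Gb, Bb, C, giving C half-diminished seventh.

C half-diminished seventh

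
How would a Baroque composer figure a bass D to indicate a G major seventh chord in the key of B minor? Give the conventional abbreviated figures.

4/3

D is the fifth of G major seventh, so the chord is in second inversion.
A seventh chord in second inversion is figured 6/4/3, conventionally abbreviated 4/3.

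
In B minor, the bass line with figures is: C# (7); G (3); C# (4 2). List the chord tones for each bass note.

C# (7/5/3): C#, E, G, B.
G (5/3): G, B, D.
C# (6/4/2): C#, D, F#, A.

C#, E, G, B | G, B, D | C#, D, F#, A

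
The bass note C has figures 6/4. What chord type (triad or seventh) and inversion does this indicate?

triad, second inversion

Intervals of 6/4 above the bass form a triad; the bass is the fifth, so this is second inversion.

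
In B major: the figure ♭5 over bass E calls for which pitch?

Counting 4 letter steps above E lands on B; in B major, that letter is B.
The b5 figure lowers it a semitone, giving Bb.

Bb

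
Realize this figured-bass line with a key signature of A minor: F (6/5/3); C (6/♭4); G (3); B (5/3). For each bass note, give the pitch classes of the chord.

F, A, C, D | C, Fb, A | G, B, D | B, D, F

F (6/5/3): F, A, C, D.
C (6/b4): C, Fb, A.
G (5/3): G, B, D.
B (5/3): B, D, F.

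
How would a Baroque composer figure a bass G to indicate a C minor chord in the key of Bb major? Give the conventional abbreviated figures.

G is the fifth of C minor, so the chord is in second inversion.
A triad in second inversion is figured 6/4, conventionally abbreviated 6/4.

6/4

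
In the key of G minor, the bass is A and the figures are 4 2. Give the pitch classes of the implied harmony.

The written figures 4 2 are shorthand for 6/4/2: the 6 is implied.
A second above A in this key is Bb.
A fourth above A in this key is D.
A sixth above A in this key is F.
Together with the bass A, this spells Bb major seventh in third inversion.

A, Bb, D, F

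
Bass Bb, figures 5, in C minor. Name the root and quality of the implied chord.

Bb major

The figures 5 indicate a triad in root position.
In root position the bass is the root, so the root is Bb.
The chord tones are Bb, D, F, giving Bb major.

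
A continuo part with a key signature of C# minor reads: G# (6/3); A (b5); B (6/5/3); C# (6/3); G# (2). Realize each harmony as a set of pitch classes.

G#, B, E | A, C#, Eb | B, D#, F#, G# | C#, E, A | G#, A, C#, E

G# (6/3): G#, B, E.
A (b5/3): A, C#, Eb.
B (6/5/3): B, D#, F#, G#.
C# (6/3): C#, E, A.
G# (6/4/2): G#, A, C#, E.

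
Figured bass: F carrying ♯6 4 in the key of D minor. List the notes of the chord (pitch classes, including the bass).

A fourth above F in this key is Bb.
A sixth above F in this key is D, raised to D# by the sharp.

F, Bb, D#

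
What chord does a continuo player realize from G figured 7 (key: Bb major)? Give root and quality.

The figures 7 indicate a seventh chord in root position.
In root position the bass is the root, so the root is G.
The chord tones are G, Bb, D, F, giving G minor seventh.

G minor seventh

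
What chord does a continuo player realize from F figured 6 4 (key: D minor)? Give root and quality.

Bb major

The figures 6 4 indicate a triad in second inversion.
In second inversion the root lies a fourth above the bass: a fourth above F in D minor is Bb.
The chord tones are F, Bb, D, giving Bb major.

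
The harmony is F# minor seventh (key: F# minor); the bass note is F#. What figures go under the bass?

7

F# is the root of F# minor seventh, so the chord is in root position.
A seventh chord in root position is figured 7/5/3, conventionally abbreviated 7.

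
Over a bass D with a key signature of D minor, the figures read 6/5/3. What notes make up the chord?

D, F, A, Bb

A third above D in this key is F.
A fifth above D in this key is A.
A sixth above D in this key is Bb.
Together with the bass D, this spells Bb major seventh in first inversion.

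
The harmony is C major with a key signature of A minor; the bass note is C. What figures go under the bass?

C is the root of C major, so the chord is in root position.
A triad in root position is figured 5/3, conventionally abbreviated (no figures — root-position triad).

no figures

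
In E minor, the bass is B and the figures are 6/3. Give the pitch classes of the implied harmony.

B, D, G

A third above B in this key is D.
A sixth above B in this key is G.
Together with the bass B, this spells G major in first inversion.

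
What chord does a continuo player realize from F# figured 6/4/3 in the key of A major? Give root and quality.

B minor seventh

The figures 6/4/3 indicate a seventh chord in second inversion.
In second inversion the root lies a fourth above the bass: a fourth above F# in A major is B.
The chord tones are F#, A, B, D, giving B minor seventh.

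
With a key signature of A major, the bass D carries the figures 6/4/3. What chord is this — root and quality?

G# half-diminished seventh

The figures 6/4/3 indicate a seventh chord in second inversion.
In second inversion the root lies a fourth above the bass: a fourth above D in A major is G#.
The chord tones are D, F#, G#, B, giving G# half-diminished seventh.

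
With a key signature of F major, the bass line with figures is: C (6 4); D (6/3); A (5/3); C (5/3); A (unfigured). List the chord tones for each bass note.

C, F, A | D, F, Bb | A, C, E | C, E, G | A, C, E

C (6/4): C, F, A.
D (6/3): D, F, Bb.
A (5/3): A, C, E.
C (5/3): C, E, G.
A (5/3): A, C, E.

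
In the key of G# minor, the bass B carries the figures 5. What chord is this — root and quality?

The figures 5 indicate a triad in root position.
In root position the bass is the root, so the root is B.
The chord tones are B, D#, F#, giving B major.

B major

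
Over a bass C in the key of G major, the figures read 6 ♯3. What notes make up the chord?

C, E#, A

A third above C in this key is E, raised to E# by the sharp.
A sixth above C in this key is A.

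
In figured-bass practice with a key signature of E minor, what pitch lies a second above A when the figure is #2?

Counting 1 letter step above A lands on B; in E minor, that letter is B.
The #2 figure raises it a semitone, giving B#.

B#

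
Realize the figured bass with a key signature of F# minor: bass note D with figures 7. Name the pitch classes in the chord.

The written figures 7 are shorthand for 7/5/3: the 5/3 are implied.
A third above D in this key is F#.
A fifth above D in this key is A.
A seventh above D in this key is C#.
Together with the bass D, this spells D major seventh in root position.

D, F#, A, C#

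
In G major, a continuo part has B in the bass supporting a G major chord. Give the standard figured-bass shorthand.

B is the third of G major, so the chord is in first inversion.
A triad in first inversion is figured 6/3, conventionally abbreviated 6.

6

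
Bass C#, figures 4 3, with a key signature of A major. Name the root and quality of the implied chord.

F# minor seventh

The figures 4 3 indicate a seventh chord in second inversion.
In second inversion the root lies a fourth above the bass: a fourth above C# in A major is F#.
The chord tones are C#, E, F#, A, giving F# minor seventh.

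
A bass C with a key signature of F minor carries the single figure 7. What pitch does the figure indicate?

Counting 6 letter steps above C lands on B; in F minor, that letter is Bb.

Bb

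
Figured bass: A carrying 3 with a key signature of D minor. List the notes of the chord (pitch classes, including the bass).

The written figures 3 are shorthand for 5/3: the 5 is implied.
A third above A in this key is C.
A fifth above A in this key is E.
Together with the bass A, this spells A minor in root position.

A, C, E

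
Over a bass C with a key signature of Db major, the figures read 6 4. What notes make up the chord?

A fourth above C in this key is F.
A sixth above C in this key is Ab.
Together with the bass C, this spells F minor in second inversion.

C, F, Ab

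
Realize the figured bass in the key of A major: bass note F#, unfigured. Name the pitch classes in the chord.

An unfigured bass implies 5/3.
A third above F# in this key is A.
A fifth above F# in this key is C#.
Together with the bass F#, this spells F# minor in root position.

F#, A, C#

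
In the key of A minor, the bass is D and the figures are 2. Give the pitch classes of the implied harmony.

D, E, G, B

The written figures 2 are shorthand for 6/4/2: the 6/4 are implied.
A second above D in this key is E.
A fourth above D in this key is G.
A sixth above D in this key is B.
Together with the bass D, this spells E minor seventh in third inversion.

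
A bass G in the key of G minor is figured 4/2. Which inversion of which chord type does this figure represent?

4/2 is shorthand for 6/4/2.
Intervals of 6/4/2 above the bass form a seventh chord; the bass is the seventh, so this is third inversion.

seventh chord, third inversion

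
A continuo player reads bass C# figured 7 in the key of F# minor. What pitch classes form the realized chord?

C#, E, G#, B

The written figures 7 are shorthand for 7/5/3: the 5/3 are implied.
A third above C# in this key is E.
A fifth above C# in this key is G#.
A seventh above C# in this key is B.
Together with the bass C#, this spells C# minor seventh in root position.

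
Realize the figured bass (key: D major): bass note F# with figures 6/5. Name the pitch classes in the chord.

The written figures 6/5 are shorthand for 6/5/3: the 3 is implied.
A third above F# in this key is A.
A fifth above F# in this key is C#.
A sixth above F# in this key is D.
Together with the bass F#, this spells D major seventh in first inversion.

F#, A, C#, D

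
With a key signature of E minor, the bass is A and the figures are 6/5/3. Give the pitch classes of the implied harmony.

A, C, E, F#

A third above A in this key is C.
A fifth above A in this key is E.
A sixth above A in this key is F#.
Together with the bass A, this spells F# half-diminished seventh in first inversion.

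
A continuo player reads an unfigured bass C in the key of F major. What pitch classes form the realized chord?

An unfigured bass implies 5/3.
A third above C in this key is E.
A fifth above C in this key is G.
Together with the bass C, this spells C major in root position.

C, E, G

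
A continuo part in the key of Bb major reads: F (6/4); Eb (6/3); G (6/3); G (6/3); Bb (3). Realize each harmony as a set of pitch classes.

F, Bb, D | Eb, G, C | G, Bb, Eb | G, Bb, Eb | Bb, D, F

F (6/4): F, Bb, D.
Eb (6/3): Eb, G, C.
G (6/3): G, Bb, Eb.
G (6/3): G, Bb, Eb.
Bb (5/3): Bb, D, F.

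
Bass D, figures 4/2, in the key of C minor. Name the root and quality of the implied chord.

The figures 4/2 indicate a seventh chord in third inversion.
In third inversion the root lies a second above the bass: a second above D in C minor is Eb.
The chord tones are D, Eb, G, Bb, giving Eb major seventh.

Eb major seventh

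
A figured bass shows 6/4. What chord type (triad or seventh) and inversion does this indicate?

triad, second inversion

Intervals of 6/4 above the bass form a triad; the bass is the fifth, so this is second inversion.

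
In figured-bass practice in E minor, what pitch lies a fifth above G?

Counting 4 letter steps above G lands on D; in E minor, that letter is D.

D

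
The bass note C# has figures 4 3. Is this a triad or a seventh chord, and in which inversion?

4 3 is shorthand for 6/4/3.
Intervals of 6/4/3 above the bass form a seventh chord; the bass is the fifth, so this is second inversion.

seventh chord, second inversion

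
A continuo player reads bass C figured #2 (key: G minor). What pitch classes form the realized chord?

The written figures #2 are shorthand for 6/4/2: the 6/4 are implied.
A second above C in this key is D, raised to D# by the sharp.
A fourth above C in this key is F.
A sixth above C in this key is A.

C, D#, F, A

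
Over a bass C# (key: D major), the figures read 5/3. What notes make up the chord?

A third above C# in this key is E.
A fifth above C# in this key is G.
Together with the bass C#, this spells C# diminished in root position.

C#, E, G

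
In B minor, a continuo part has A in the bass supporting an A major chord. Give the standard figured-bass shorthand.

A is the root of A major, so the chord is in root position.
A triad in root position is figured 5/3, conventionally abbreviated (no figures — root-position triad).

no figures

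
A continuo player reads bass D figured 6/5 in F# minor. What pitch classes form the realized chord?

The written figures 6/5 are shorthand for 6/5/3: the 3 is implied.
A third above D in this key is F#.
A fifth above D in this key is A.
A sixth above D in this key is B.
Together with the bass D, this spells B minor seventh in first inversion.

D, F#, A, B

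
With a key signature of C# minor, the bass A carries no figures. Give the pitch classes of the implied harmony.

A, C#, E

An unfigured bass implies 5/3.
A third above A in this key is C#.
A fifth above A in this key is E.
Together with the bass A, this spells A major in root position.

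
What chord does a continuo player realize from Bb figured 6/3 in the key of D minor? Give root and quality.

The figures 6/3 indicate a triad in first inversion.
In first inversion the root lies a sixth above the bass: a sixth above Bb in D minor is G.
The chord tones are Bb, D, G, giving G minor.

G minor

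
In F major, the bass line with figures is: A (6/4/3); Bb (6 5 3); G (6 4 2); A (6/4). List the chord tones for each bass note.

A (6/4/3): A, C, D, F.
Bb (6/5/3): Bb, D, F, G.
G (6/4/2): G, A, C, E.
A (6/4): A, D, F.

A, C, D, F | Bb, D, F, G | G, A, C, E | A, D, F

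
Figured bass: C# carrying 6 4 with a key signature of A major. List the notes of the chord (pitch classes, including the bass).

C#, F#, A

A fourth above C# in this key is F#.
A sixth above C# in this key is A.
Together with the bass C#, this spells F# minor in second inversion.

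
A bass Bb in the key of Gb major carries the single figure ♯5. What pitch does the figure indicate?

F#

Counting 4 letter steps above Bb lands on F; in Gb major, that letter is F.
The #5 figure raises it a semitone, giving F#.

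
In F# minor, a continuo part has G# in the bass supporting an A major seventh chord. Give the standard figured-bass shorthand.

4/2

G# is the seventh of A major seventh, so the chord is in third inversion.
A seventh chord in third inversion is figured 6/4/2, conventionally abbreviated 4/2.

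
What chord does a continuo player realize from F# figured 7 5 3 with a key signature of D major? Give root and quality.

F# minor seventh

The figures 7 5 3 indicate a seventh chord in root position.
In root position the bass is the root, so the root is F#.
The chord tones are F#, A, C#, E, giving F# minor seventh.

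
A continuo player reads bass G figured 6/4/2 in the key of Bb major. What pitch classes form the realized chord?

A second above G in this key is A.
A fourth above G in this key is C.
A sixth above G in this key is Eb.
Together with the bass G, this spells A half-diminished seventh in third inversion.

G, A, C, Eb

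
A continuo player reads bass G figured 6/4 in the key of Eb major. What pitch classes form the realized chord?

G, C, Eb

A fourth above G in this key is C.
A sixth above G in this key is Eb.
Together with the bass G, this spells C minor in second inversion.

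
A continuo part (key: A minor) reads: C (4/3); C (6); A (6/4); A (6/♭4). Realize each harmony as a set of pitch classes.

C (6/4/3): C, E, F, A.
C (6/3): C, E, A.
A (6/4): A, D, F.
A (6/b4): A, Db, F.

C, E, F, A | C, E, A | A, D, F | A, Db, F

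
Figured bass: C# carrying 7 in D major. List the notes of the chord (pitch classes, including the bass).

C#, E, G, B

The written figures 7 are shorthand for 7/5/3: the 5/3 are implied.
A third above C# in this key is E.
A fifth above C# in this key is G.
A seventh above C# in this key is B.
Together with the bass C#, this spells C# half-diminished seventh in root position.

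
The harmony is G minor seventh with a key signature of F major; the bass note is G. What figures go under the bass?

7

G is the root of G minor seventh, so the chord is in root position.
A seventh chord in root position is figured 7/5/3, conventionally abbreviated 7.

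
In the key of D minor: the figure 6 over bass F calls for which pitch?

D

Counting 5 letter steps above F lands on D; in D minor, that letter is D.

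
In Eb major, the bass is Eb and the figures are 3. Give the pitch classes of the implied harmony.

The written figures 3 are shorthand for 5/3: the 5 is implied.
A third above Eb in this key is G.
A fifth above Eb in this key is Bb.
Together with the bass Eb, this spells Eb major in root position.

Eb, G, Bb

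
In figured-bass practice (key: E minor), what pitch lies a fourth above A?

D

Counting 3 letter steps above A lands on D; in E minor, that letter is D.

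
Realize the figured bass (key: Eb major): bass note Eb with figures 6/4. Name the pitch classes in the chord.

Eb, Ab, C

A fourth above Eb in this key is Ab.
A sixth above Eb in this key is C.
Together with the bass Eb, this spells Ab major in second inversion.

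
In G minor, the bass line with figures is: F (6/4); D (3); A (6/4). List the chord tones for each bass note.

F, Bb, D | D, F, A | A, D, F

F (6/4): F, Bb, D.
D (5/3): D, F, A.
A (6/4): A, D, F.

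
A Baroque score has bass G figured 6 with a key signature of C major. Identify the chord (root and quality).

E minor

The figures 6 indicate a triad in first inversion.
In first inversion the root lies a sixth above the bass: a sixth above G in C major is E.
The chord tones are G, B, E, giving E minor.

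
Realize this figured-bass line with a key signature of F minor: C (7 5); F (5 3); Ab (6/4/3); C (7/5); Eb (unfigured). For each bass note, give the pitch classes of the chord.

C (7/5/3): C, Eb, G, Bb.
F (5/3): F, Ab, C.
Ab (6/4/3): Ab, C, Db, F.
C (7/5/3): C, Eb, G, Bb.
Eb (5/3): Eb, G, Bb.

C, Eb, G, Bb | F, Ab, C | Ab, C, Db, F | C, Eb, G, Bb | Eb, G, Bb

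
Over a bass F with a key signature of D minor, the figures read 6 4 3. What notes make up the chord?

F, A, Bb, D

A third above F in this key is A.
A fourth above F in this key is Bb.
A sixth above F in this key is D.
Together with the bass F, this spells Bb major seventh in second inversion.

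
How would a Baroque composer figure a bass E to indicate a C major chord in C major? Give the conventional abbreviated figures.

6

E is the third of C major, so the chord is in first inversion.
A triad in first inversion is figured 6/3, conventionally abbreviated 6.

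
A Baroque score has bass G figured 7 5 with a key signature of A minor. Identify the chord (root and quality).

G dominant seventh

The figures 7 5 indicate a seventh chord in root position.
In root position the bass is the root, so the root is G.
The chord tones are G, B, D, F, giving G dominant seventh.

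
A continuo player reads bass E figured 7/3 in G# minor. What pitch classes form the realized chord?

The written figures 7/3 are shorthand for 7/5/3: the 5 is implied.
A third above E in this key is G#.
A fifth above E in this key is B.
A seventh above E in this key is D#.
Together with the bass E, this spells E major seventh in root position.

E, G#, B, D#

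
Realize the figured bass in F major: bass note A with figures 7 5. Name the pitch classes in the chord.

The written figures 7 5 are shorthand for 7/5/3: the 3 is implied.
A third above A in this key is C.
A fifth above A in this key is E.
A seventh above A in this key is G.
Together with the bass A, this spells A minor seventh in root position.

A, C, E, G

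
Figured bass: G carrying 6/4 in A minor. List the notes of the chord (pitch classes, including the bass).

G, C, E

A fourth above G in this key is C.
A sixth above G in this key is E.
Together with the bass G, this spells C major in second inversion.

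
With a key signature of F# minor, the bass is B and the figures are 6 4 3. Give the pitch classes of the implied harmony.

A third above B in this key is D.
A fourth above B in this key is E.
A sixth above B in this key is G#.
Together with the bass B, this spells E dominant seventh in second inversion.

B, D, E, G#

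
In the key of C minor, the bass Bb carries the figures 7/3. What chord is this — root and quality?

The figures 7/3 indicate a seventh chord in root position.
In root position the bass is the root, so the root is Bb.
The chord tones are Bb, D, F, Ab, giving Bb dominant seventh.

Bb dominant seventh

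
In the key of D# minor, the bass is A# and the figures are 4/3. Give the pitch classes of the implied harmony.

The written figures 4/3 are shorthand for 6/4/3: the 6 is implied.
A third above A# in this key is C#.
A fourth above A# in this key is D#.
A sixth above A# in this key is F#.
Together with the bass A#, this spells D# minor seventh in second inversion.

A#, C#, D#, F#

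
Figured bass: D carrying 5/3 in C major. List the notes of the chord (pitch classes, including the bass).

A third above D in this key is F.
A fifth above D in this key is A.
Together with the bass D, this spells D minor in root position.

D, F, A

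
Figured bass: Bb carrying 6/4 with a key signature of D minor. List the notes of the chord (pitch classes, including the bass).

Bb, E, G

A fourth above Bb in this key is E.
A sixth above Bb in this key is G.
Together with the bass Bb, this spells E diminished in second inversion.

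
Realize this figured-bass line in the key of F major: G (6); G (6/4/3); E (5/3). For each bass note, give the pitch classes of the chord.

G, Bb, E | G, Bb, C, E | E, G, Bb

G (6/3): G, Bb, E.
G (6/4/3): G, Bb, C, E.
E (5/3): E, G, Bb.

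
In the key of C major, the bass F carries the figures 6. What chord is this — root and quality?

The figures 6 indicate a triad in first inversion.
In first inversion the root lies a sixth above the bass: a sixth above F in C major is D.
The chord tones are F, A, D, giving D minor.

D minor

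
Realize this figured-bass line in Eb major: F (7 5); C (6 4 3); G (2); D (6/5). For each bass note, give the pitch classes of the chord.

F, Ab, C, Eb | C, Eb, F, Ab | G, Ab, C, Eb | D, F, Ab, Bb

F (7/5/3): F, Ab, C, Eb.
C (6/4/3): C, Eb, F, Ab.
G (6/4/2): G, Ab, C, Eb.
D (6/5/3): D, F, Ab, Bb.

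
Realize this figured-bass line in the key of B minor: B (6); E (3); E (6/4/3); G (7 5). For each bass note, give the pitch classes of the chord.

B (6/3): B, D, G.
E (5/3): E, G, B.
E (6/4/3): E, G, A, C#.
G (7/5/3): G, B, D, F#.

B, D, G | E, G, B | E, G, A, C# | G, B, D, F#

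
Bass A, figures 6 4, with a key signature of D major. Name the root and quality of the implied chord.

D major

The figures 6 4 indicate a triad in second inversion.
In second inversion the root lies a fourth above the bass: a fourth above A in D major is D.
The chord tones are A, D, F#, giving D major.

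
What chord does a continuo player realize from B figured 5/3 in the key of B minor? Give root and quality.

The figures 5/3 indicate a triad in root position.
In root position the bass is the root, so the root is B.
The chord tones are B, D, F#, giving B minor.

B minor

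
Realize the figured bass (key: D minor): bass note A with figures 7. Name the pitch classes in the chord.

The written figures 7 are shorthand for 7/5/3: the 5/3 are implied.
A third above A in this key is C.
A fifth above A in this key is E.
A seventh above A in this key is G.
Together with the bass A, this spells A minor seventh in root position.

A, C, E, G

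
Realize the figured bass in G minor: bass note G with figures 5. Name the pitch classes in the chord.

G, Bb, D

The written figures 5 are shorthand for 5/3: the 3 is implied.
A third above G in this key is Bb.
A fifth above G in this key is D.
Together with the bass G, this spells G minor in root position.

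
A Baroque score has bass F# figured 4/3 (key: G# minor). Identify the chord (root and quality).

B major seventh

The figures 4/3 indicate a seventh chord in second inversion.
In second inversion the root lies a fourth above the bass: a fourth above F# in G# minor is B.
The chord tones are F#, A#, B, D#, giving B major seventh.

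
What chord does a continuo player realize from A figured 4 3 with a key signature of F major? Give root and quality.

D minor seventh

The figures 4 3 indicate a seventh chord in second inversion.
In second inversion the root lies a fourth above the bass: a fourth above A in F major is D.
The chord tones are A, C, D, F, giving D minor seventh.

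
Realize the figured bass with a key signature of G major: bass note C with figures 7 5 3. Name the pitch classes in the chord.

C, E, G, B

A third above C in this key is E.
A fifth above C in this key is G.
A seventh above C in this key is B.
Together with the bass C, this spells C major seventh in root position.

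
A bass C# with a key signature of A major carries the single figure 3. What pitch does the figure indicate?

E

Counting 2 letter steps above C# lands on E; in A major, that letter is E.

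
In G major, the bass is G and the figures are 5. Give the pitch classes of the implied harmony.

The written figures 5 are shorthand for 5/3: the 3 is implied.
A third above G in this key is B.
A fifth above G in this key is D.
Together with the bass G, this spells G major in root position.

G, B, D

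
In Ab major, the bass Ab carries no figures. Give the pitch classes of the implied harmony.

An unfigured bass implies 5/3.
A third above Ab in this key is C.
A fifth above Ab in this key is Eb.
Together with the bass Ab, this spells Ab major in root position.

Ab, C, Eb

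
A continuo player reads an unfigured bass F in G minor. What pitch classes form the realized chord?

An unfigured bass implies 5/3.
A third above F in this key is A.
A fifth above F in this key is C.
Together with the bass F, this spells F major in root position.

F, A, C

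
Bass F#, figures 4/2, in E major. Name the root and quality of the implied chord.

G# minor seventh

The figures 4/2 indicate a seventh chord in third inversion.
In third inversion the root lies a second above the bass: a second above F# in E major is G#.
The chord tones are F#, G#, B, D#, giving G# minor seventh.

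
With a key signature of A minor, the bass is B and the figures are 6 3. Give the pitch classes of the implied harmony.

A third above B in this key is D.
A sixth above B in this key is G.
Together with the bass B, this spells G major in first inversion.

B, D, G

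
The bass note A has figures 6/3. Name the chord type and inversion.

Intervals of 6/3 above the bass form a triad; the bass is the third, so this is first inversion.

triad, first inversion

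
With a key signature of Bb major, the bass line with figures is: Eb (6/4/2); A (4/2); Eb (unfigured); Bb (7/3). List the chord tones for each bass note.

Eb (6/4/2): Eb, F, A, C.
A (6/4/2): A, Bb, D, F.
Eb (5/3): Eb, G, Bb.
Bb (7/5/3): Bb, D, F, A.

Eb, F, A, C | A, Bb, D, F | Eb, G, Bb | Bb, D, F, A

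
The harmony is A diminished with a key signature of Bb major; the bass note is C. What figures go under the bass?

6

C is the third of A diminished, so the chord is in first inversion.
A triad in first inversion is figured 6/3, conventionally abbreviated 6.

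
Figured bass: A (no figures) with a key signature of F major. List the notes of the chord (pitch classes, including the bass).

An unfigured bass implies 5/3.
A third above A in this key is C.
A fifth above A in this key is E.
Together with the bass A, this spells A minor in root position.

A, C, E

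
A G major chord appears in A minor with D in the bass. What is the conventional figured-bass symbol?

6/4

D is the fifth of G major, so the chord is in second inversion.
A triad in second inversion is figured 6/4, conventionally abbreviated 6/4.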